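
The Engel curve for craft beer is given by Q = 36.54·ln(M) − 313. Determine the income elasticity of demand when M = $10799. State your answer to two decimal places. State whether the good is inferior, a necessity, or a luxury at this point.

At M = 10799: Q = 26.355.
dQ/dM = 36.54/M = 0.00338365 at this income.
η = (dQ/dM)·(M/Q) = 0.00338365 × (10799/26.355) = 1.39.
Since η > 1, the good is a luxury.

1.39 (luxury)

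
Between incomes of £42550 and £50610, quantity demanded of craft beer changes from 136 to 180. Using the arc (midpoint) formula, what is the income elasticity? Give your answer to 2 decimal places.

ΔQ = 180 − 136 = 44; midpoint Q̄ = (136 + 180)/2 = 158.
ΔI = 50610 − 42550 = 8060; midpoint Ī = (42550 + 50610)/2 = 46580.
η = (ΔQ/Q̄) ÷ (ΔI/Ī) = (44/158) ÷ (8060/46580) = 1.61.

1.61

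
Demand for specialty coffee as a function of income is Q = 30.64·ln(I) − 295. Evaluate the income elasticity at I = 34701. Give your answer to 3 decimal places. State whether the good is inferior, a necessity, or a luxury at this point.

At I = 34701: Q = 25.327.
dQ/dI = 30.64/I = 0.000882972 at this income.
η = (dQ/dI)·(I/Q) = 0.000882972 × (34701/25.327) = 1.210.
Since η > 1, the good is a luxury.

1.210 (luxury)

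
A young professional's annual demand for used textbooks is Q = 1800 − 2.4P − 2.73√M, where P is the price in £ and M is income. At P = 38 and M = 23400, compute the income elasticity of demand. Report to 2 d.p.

-0.16

At P = 38, M = 23400: Q = 1291.190.
Holding P constant, ∂Q/∂M = -2.73/(2√M) = -0.00892328.
η_M = (∂Q/∂M)·(M/Q) = -0.00892328 × (23400/1291.190) = -0.16.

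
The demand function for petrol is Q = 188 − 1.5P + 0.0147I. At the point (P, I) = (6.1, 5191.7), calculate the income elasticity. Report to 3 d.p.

At P = 6.1, I = 5191.7: Q = 255.168.
Holding P constant, ∂Q/∂I = 0.0147.
η_I = (∂Q/∂I)·(I/Q) = 0.0147 × (5191.7/255.168) = 0.299.

0.299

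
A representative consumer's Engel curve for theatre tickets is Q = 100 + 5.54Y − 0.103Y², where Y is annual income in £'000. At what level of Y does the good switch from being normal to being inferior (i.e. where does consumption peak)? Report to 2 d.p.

dQ/dY = 5.54 − 0.206Y.
The good is inferior where dQ/dY < 0. Setting dQ/dY = 0 gives Y = 5.54 / 0.206 = 26.89.

26.89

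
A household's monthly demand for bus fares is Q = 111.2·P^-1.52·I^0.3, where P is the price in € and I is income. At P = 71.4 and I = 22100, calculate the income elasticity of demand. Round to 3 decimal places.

0.300

For a multiplicative demand Q = A·P^α·I^β, the income elasticity is β everywhere.
Here β = 0.3, so η = 0.300.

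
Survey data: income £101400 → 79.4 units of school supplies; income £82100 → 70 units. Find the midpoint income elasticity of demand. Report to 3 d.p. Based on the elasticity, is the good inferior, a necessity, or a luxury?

0.598 (necessity)

ΔQ = 70 − 79.4 = -9.4; midpoint Q̄ = (79.4 + 70)/2 = 74.7.
ΔI = 82100 − 101400 = -19300; midpoint Ī = (101400 + 82100)/2 = 91750.
η = (ΔQ/Q̄) ÷ (ΔI/Ī) = (-9.4/74.7) ÷ (-19300/91750) = 0.598.
0 < η < 1 ⇒ necessity.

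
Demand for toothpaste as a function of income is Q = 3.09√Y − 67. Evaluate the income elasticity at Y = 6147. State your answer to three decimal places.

At Y = 6147: Q = 175.265.
dQ/dY = 3.09/(2√Y) = 0.0197059 at this income.
η = (dQ/dY)·(Y/Q) = 0.0197059 × (6147/175.265) = 0.691.

0.691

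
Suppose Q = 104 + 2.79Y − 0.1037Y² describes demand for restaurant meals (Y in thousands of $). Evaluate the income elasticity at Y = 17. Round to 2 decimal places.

-0.10

At Y = 17: Q = 121.4607.
dQ/dY = 2.79 − 0.2074Y = -0.73580.
η = (dQ/dY)·(Y/Q) = -0.73580 × (17/121.4607) = -0.10.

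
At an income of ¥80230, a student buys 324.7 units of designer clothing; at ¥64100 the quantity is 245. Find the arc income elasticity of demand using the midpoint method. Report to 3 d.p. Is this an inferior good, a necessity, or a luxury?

ΔQ = 245 − 324.7 = -79.7; midpoint Q̄ = (324.7 + 245)/2 = 284.85.
ΔI = 64100 − 80230 = -16130; midpoint Ī = (80230 + 64100)/2 = 72165.
η = (ΔQ/Q̄) ÷ (ΔI/Ī) = (-79.7/284.85) ÷ (-16130/72165) = 1.252.
η > 1 ⇒ luxury.

1.252 (luxury)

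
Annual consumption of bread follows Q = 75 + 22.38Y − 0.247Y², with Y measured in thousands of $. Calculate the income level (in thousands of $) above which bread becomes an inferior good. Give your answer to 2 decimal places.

dQ/dY = 22.38 − 0.494Y.
The good is inferior where dQ/dY < 0. Setting dQ/dY = 0 gives Y = 22.38 / 0.494 = 45.30.

45.30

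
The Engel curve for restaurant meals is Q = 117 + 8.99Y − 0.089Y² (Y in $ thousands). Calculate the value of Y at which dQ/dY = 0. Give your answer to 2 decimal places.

50.51

dQ/dY = 8.99 − 0.178Y.
The good is inferior where dQ/dY < 0. Setting dQ/dY = 0 gives Y = 8.99 / 0.178 = 50.51.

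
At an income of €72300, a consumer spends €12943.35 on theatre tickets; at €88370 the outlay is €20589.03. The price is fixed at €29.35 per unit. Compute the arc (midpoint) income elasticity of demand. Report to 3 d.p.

With a constant price, Q₁ = 12943.35/29.35 = 441.000 and Q₂ = 20589.03/29.35 = 701.500 (equivalently, work directly with expenditure since P cancels).
Midpoint %ΔQ = (20589.03 − 12943.35)/16766.19 = 0.45602; midpoint %ΔI = (88370 − 72300)/80335 = 0.20004.
η = 0.45602 / 0.20004 = 2.280.

2.280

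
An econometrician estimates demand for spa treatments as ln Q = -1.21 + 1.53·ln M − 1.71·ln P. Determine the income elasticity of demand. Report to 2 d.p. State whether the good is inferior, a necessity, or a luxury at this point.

1.53 (luxury)

In a log-linear demand, the coefficient on ln M is the income elasticity.
So η = 1.53.
η > 1 ⇒ luxury.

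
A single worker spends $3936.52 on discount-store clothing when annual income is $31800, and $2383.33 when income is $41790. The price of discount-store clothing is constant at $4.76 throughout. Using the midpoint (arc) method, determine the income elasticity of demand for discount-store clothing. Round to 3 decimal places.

-1.810

With a constant price, Q₁ = 3936.52/4.76 = 827.000 and Q₂ = 2383.33/4.76 = 500.700 (equivalently, work directly with expenditure since P cancels).
Midpoint %ΔQ = (2383.33 − 3936.52)/3159.93 = -0.49153; midpoint %ΔI = (41790 − 31800)/36795 = 0.27150.
η = -0.49153 / 0.27150 = -1.810.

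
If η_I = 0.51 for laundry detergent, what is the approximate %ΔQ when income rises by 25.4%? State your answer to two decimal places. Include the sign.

%ΔQ ≈ η × %ΔI = 0.51 × 25.4% = 12.95%.

12.95%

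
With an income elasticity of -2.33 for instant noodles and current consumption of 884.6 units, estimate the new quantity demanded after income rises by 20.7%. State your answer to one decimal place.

457.9

%ΔQ ≈ η × %ΔI = -2.33 × 20.7% = -48.231%.
New Q ≈ 884.6 × (1 − 0.48231) = 457.9.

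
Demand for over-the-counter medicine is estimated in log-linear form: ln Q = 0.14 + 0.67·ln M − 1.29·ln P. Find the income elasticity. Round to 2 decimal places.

0.67

In a log-linear demand, the coefficient on ln M is the income elasticity.
So η = 0.67.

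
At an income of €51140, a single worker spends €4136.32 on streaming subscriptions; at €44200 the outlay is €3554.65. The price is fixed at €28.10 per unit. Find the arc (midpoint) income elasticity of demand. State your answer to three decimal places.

With a constant price, Q₁ = 4136.32/28.10 = 147.200 and Q₂ = 3554.65/28.10 = 126.500 (equivalently, work directly with expenditure since P cancels).
Midpoint %ΔQ = (3554.65 − 4136.32)/3845.48 = -0.15126; midpoint %ΔI = (44200 − 51140)/47670 = -0.14558.
η = -0.15126 / -0.14558 = 1.039.

1.039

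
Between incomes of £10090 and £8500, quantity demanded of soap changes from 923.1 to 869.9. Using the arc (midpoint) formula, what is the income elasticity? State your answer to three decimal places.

0.347

ΔQ = 869.9 − 923.1 = -53.2; midpoint Q̄ = (923.1 + 869.9)/2 = 896.5.
ΔI = 8500 − 10090 = -1590; midpoint Ī = (10090 + 8500)/2 = 9295.
η = (ΔQ/Q̄) ÷ (ΔI/Ī) = (-53.2/896.5) ÷ (-1590/9295) = 0.347.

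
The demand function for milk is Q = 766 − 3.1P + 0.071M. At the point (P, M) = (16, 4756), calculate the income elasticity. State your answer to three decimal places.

At P = 16, M = 4756: Q = 1054.076.
Holding P constant, ∂Q/∂M = 0.071.
η_M = (∂Q/∂M)·(M/Q) = 0.071 × (4756/1054.076) = 0.320.

0.320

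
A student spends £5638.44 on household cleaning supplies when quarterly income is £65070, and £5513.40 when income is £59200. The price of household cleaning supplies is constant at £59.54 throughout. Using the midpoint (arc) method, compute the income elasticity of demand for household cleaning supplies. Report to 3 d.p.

0.237

With a constant price, Q₁ = 5638.44/59.54 = 94.700 and Q₂ = 5513.40/59.54 = 92.600 (equivalently, work directly with expenditure since P cancels).
Midpoint %ΔQ = (5513.40 − 5638.44)/5575.92 = -0.02242; midpoint %ΔI = (59200 − 65070)/62135 = -0.09447.
η = -0.02242 / -0.09447 = 0.237.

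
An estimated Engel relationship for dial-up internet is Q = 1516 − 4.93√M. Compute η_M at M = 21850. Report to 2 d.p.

At M = 21850: Q = 787.260.
dQ/dM = -4.93/(2√M) = -0.016676 at this income.
η = (dQ/dM)·(M/Q) = -0.016676 × (21850/787.260) = -0.46.

-0.46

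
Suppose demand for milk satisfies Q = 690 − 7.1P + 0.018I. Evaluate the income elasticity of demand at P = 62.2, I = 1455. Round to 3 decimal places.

At P = 62.2, I = 1455: Q = 274.570.
Holding P constant, ∂Q/∂I = 0.018.
η_I = (∂Q/∂I)·(I/Q) = 0.018 × (1455/274.570) = 0.095.

0.095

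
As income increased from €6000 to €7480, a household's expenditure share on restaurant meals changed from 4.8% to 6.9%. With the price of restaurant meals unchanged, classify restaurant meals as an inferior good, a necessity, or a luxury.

The budget share rises as income rises, so η > 1.

luxury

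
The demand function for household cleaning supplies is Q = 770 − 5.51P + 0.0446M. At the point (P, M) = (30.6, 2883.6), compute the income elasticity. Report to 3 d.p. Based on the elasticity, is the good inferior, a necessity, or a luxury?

At P = 30.6, M = 2883.6: Q = 730.003.
Holding P constant, ∂Q/∂M = 0.0446.
η_M = (∂Q/∂M)·(M/Q) = 0.0446 × (2883.6/730.003) = 0.176.
Since 0 < η < 1, this is a necessity.

0.176 (necessity)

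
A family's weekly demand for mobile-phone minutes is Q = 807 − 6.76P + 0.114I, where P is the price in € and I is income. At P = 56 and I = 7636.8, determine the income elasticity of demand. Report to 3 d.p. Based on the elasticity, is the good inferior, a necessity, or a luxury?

At P = 56, I = 7636.8: Q = 1299.035.
Holding P constant, ∂Q/∂I = 0.114.
η_I = (∂Q/∂I)·(I/Q) = 0.114 × (7636.8/1299.035) = 0.670.
Since 0 < η < 1, this is a necessity.

0.670 (necessity)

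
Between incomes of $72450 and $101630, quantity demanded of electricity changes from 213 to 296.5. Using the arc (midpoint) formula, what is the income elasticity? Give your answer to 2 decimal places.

ΔQ = 296.5 − 213 = 83.5; midpoint Q̄ = (213 + 296.5)/2 = 254.75.
ΔI = 101630 − 72450 = 29180; midpoint Ī = (72450 + 101630)/2 = 87040.
η = (ΔQ/Q̄) ÷ (ΔI/Ī) = (83.5/254.75) ÷ (29180/87040) = 0.98.

0.98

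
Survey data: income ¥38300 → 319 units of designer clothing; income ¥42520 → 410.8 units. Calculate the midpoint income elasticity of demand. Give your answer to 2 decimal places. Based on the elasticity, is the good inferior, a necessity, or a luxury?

2.41 (luxury)

ΔQ = 410.8 − 319 = 91.8; midpoint Q̄ = (319 + 410.8)/2 = 364.9.
ΔI = 42520 − 38300 = 4220; midpoint Ī = (38300 + 42520)/2 = 40410.
η = (ΔQ/Q̄) ÷ (ΔI/Ī) = (91.8/364.9) ÷ (4220/40410) = 2.41.
η > 1 ⇒ luxury.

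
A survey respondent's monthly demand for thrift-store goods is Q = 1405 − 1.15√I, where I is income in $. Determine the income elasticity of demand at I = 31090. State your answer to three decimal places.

-0.084

At I = 31090: Q = 1202.228.
dQ/dI = -1.15/(2√I) = -0.00326105 at this income.
η = (dQ/dI)·(I/Q) = -0.00326105 × (31090/1202.228) = -0.084.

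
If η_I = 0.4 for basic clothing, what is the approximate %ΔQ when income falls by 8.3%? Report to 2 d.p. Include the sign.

%ΔQ ≈ η × %ΔI = 0.4 × (-8.3%) = -3.32%.

-3.32%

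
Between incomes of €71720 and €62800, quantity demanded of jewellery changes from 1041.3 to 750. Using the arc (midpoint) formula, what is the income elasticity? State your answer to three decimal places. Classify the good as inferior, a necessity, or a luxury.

ΔQ = 750 − 1041.3 = -291.3; midpoint Q̄ = (1041.3 + 750)/2 = 895.65.
ΔI = 62800 − 71720 = -8920; midpoint Ī = (71720 + 62800)/2 = 67260.
η = (ΔQ/Q̄) ÷ (ΔI/Ī) = (-291.3/895.65) ÷ (-8920/67260) = 2.452.
η > 1 ⇒ luxury.

2.452 (luxury)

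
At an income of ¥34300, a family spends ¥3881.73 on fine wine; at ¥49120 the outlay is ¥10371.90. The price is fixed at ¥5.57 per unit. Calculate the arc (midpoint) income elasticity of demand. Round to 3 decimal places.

With a constant price, Q₁ = 3881.73/5.57 = 696.899 and Q₂ = 10371.90/5.57 = 1862.101 (equivalently, work directly with expenditure since P cancels).
Midpoint %ΔQ = (10371.90 − 3881.73)/7126.82 = 0.91067; midpoint %ΔI = (49120 − 34300)/41710 = 0.35531.
η = 0.91067 / 0.35531 = 2.563.

2.563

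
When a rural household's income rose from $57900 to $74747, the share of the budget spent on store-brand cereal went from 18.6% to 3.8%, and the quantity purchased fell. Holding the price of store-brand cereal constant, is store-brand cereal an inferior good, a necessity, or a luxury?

inferior good

Quantity demanded falls as income rises, so η < 0.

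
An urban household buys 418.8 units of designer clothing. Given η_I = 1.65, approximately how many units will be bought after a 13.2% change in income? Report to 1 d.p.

510.0

%ΔQ ≈ η × %ΔI = 1.65 × 13.2% = 21.78%.
New Q ≈ 418.8 × (1 + 0.2178) = 510.0.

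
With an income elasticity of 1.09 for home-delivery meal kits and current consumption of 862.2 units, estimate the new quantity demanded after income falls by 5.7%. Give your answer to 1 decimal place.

808.6

%ΔQ ≈ η × %ΔI = 1.09 × (-5.7%) = -6.213%.
New Q ≈ 862.2 × (1 − 0.06213) = 808.6.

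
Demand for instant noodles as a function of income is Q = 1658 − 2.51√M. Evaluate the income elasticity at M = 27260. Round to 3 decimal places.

-0.167

At M = 27260: Q = 1243.584.
dQ/dM = -2.51/(2√M) = -0.00760118 at this income.
η = (dQ/dM)·(M/Q) = -0.00760118 × (27260/1243.584) = -0.167.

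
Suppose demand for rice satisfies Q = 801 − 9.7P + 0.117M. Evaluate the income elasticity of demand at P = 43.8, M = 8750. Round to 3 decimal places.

At P = 43.8, M = 8750: Q = 1399.890.
Holding P constant, ∂Q/∂M = 0.117.
η_M = (∂Q/∂M)·(M/Q) = 0.117 × (8750/1399.890) = 0.731.

0.731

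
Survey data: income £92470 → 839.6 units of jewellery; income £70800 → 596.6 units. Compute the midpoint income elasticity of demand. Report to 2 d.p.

ΔQ = 596.6 − 839.6 = -243; midpoint Q̄ = (839.6 + 596.6)/2 = 718.1.
ΔI = 70800 − 92470 = -21670; midpoint Ī = (92470 + 70800)/2 = 81635.
η = (ΔQ/Q̄) ÷ (ΔI/Ī) = (-243/718.1) ÷ (-21670/81635) = 1.27.

1.27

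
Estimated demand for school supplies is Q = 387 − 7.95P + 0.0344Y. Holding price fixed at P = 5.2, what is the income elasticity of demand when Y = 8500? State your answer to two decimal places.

At P = 5.2, Y = 8500: Q = 638.060.
Holding P constant, ∂Q/∂Y = 0.0344.
η_Y = (∂Q/∂Y)·(Y/Q) = 0.0344 × (8500/638.060) = 0.46.

0.46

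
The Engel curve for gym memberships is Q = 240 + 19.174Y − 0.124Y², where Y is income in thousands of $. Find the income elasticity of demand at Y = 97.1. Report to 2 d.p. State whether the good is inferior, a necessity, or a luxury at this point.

-0.51 (inferior good)

At Y = 97.1: Q = 932.6726.
dQ/dY = 19.174 − 0.248Y = -4.90680.
η = (dQ/dY)·(Y/Q) = -4.90680 × (97.1/932.6726) = -0.51.
η < 0 ⇒ inferior good.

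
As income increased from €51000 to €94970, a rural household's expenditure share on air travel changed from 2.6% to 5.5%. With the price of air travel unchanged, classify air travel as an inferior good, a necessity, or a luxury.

The budget share rises as income rises, so η > 1.

luxury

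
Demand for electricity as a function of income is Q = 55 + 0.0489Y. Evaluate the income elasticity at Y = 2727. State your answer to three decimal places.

At Y = 2727: Q = 188.350.
dQ/dY = 0.0489.
η = (dQ/dY)·(Y/Q) = 0.0489 × (2727/188.350) = 0.708.

0.708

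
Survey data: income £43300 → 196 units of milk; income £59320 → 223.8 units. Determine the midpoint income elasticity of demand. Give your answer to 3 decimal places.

ΔQ = 223.8 − 196 = 27.8; midpoint Q̄ = (196 + 223.8)/2 = 209.9.
ΔI = 59320 − 43300 = 16020; midpoint Ī = (43300 + 59320)/2 = 51310.
η = (ΔQ/Q̄) ÷ (ΔI/Ī) = (27.8/209.9) ÷ (16020/51310) = 0.424.

0.424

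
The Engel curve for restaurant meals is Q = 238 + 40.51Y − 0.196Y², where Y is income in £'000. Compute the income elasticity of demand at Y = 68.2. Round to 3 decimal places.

At Y = 68.2: Q = 2089.1390.
dQ/dY = 40.51 − 0.392Y = 13.77560.
η = (dQ/dY)·(Y/Q) = 13.77560 × (68.2/2089.1390) = 0.450.

0.450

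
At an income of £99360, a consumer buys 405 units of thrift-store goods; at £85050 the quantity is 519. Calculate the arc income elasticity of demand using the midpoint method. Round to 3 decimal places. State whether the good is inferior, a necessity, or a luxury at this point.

-1.590 (inferior good)

ΔQ = 519 − 405 = 114; midpoint Q̄ = (405 + 519)/2 = 462.
ΔI = 85050 − 99360 = -14310; midpoint Ī = (99360 + 85050)/2 = 92205.
η = (ΔQ/Q̄) ÷ (ΔI/Ī) = (114/462) ÷ (-14310/92205) = -1.590.
η < 0 ⇒ inferior good.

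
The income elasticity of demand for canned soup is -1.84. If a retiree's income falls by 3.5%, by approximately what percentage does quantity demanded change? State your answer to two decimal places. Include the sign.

6.44%

%ΔQ ≈ η × %ΔI = -1.84 × (-3.5%) = 6.44%.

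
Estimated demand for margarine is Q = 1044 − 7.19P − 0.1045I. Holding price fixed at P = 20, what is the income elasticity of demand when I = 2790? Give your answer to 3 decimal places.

At P = 20, I = 2790: Q = 608.645.
Holding P constant, ∂Q/∂I = −0.1045.
η_I = (∂Q/∂I)·(I/Q) = -0.1045 × (2790/608.645) = -0.479.

-0.479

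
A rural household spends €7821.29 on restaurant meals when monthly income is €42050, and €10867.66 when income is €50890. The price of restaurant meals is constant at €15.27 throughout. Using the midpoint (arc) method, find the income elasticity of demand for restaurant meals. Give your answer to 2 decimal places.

1.71

With a constant price, Q₁ = 7821.29/15.27 = 512.200 and Q₂ = 10867.66/15.27 = 711.700 (equivalently, work directly with expenditure since P cancels).
Midpoint %ΔQ = (10867.66 − 7821.29)/9344.48 = 0.32601; midpoint %ΔI = (50890 − 42050)/46470 = 0.19023.
η = 0.32601 / 0.19023 = 1.71.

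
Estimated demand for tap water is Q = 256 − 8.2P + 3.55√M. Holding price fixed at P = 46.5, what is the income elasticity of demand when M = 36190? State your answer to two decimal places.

0.61

At P = 46.5, M = 36190: Q = 550.040.
Holding P constant, ∂Q/∂M = 3.55/(2√M) = 0.00933048.
η_M = (∂Q/∂M)·(M/Q) = 0.00933048 × (36190/550.040) = 0.61.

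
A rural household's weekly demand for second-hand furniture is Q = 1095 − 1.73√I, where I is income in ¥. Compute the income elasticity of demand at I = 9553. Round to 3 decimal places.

-0.091

At I = 9553: Q = 925.911.
dQ/dI = -1.73/(2√I) = -0.00885006 at this income.
η = (dQ/dI)·(I/Q) = -0.00885006 × (9553/925.911) = -0.091.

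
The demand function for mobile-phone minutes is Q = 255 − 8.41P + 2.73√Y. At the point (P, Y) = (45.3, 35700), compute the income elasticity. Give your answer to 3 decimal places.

0.662

At P = 45.3, Y = 35700: Q = 389.845.
Holding P constant, ∂Q/∂Y = 2.73/(2√Y) = 0.00722435.
η_Y = (∂Q/∂Y)·(Y/Q) = 0.00722435 × (35700/389.845) = 0.662.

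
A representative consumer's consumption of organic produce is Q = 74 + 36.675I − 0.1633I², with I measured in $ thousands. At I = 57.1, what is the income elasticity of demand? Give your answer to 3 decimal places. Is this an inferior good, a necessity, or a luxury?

At I = 57.1: Q = 1635.7175.
dQ/dI = 36.675 − 0.3266I = 18.02614.
η = (dQ/dI)·(I/Q) = 18.02614 × (57.1/1635.7175) = 0.629.
0 < η < 1 ⇒ necessity.

0.629 (necessity)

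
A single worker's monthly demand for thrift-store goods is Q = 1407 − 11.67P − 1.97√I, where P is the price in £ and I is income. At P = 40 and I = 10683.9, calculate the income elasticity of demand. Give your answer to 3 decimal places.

-0.138

At P = 40, I = 10683.9: Q = 736.575.
Holding P constant, ∂Q/∂I = -1.97/(2√I) = -0.00952953.
η_I = (∂Q/∂I)·(I/Q) = -0.00952953 × (10683.9/736.575) = -0.138.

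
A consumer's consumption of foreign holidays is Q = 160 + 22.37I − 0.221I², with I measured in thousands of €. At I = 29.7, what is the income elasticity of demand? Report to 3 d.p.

At I = 29.7: Q = 629.4471.
dQ/dI = 22.37 − 0.442I = 9.24260.
η = (dQ/dI)·(I/Q) = 9.24260 × (29.7/629.4471) = 0.436.

0.436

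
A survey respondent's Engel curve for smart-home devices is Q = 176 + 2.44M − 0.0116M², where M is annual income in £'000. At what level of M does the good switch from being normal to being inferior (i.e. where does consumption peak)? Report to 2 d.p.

dQ/dM = 2.44 − 0.0232M.
The good is inferior where dQ/dM < 0. Setting dQ/dM = 0 gives M = 2.44 / 0.0232 = 105.17.

105.17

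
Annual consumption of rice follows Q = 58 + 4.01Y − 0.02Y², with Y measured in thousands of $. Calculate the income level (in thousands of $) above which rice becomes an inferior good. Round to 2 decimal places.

100.25

dQ/dY = 4.01 − 0.04Y.
The good is inferior where dQ/dY < 0. Setting dQ/dY = 0 gives Y = 4.01 / 0.04 = 100.25.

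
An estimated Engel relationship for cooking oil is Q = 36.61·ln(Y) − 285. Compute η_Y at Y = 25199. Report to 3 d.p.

At Y = 25199: Q = 86.026.
dQ/dY = 36.61/Y = 0.00145284 at this income.
η = (dQ/dY)·(Y/Q) = 0.00145284 × (25199/86.026) = 0.426.

0.426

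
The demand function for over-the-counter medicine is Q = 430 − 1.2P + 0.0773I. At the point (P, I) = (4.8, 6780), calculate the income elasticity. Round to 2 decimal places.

0.55

At P = 4.8, I = 6780: Q = 948.334.
Holding P constant, ∂Q/∂I = 0.0773.
η_I = (∂Q/∂I)·(I/Q) = 0.0773 × (6780/948.334) = 0.55.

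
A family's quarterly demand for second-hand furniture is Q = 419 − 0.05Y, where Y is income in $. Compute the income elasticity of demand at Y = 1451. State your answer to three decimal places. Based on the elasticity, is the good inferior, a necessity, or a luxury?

-0.209 (inferior good)

At Y = 1451: Q = 346.450.
dQ/dY = −0.05.
η = (dQ/dY)·(Y/Q) = -0.05 × (1451/346.450) = -0.209.
Since η < 0, the good is an inferior good.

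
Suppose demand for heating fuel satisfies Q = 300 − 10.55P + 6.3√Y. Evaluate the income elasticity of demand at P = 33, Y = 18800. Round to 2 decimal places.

At P = 33, Y = 18800: Q = 815.662.
Holding P constant, ∂Q/∂Y = 6.3/(2√Y) = 0.0229737.
η_Y = (∂Q/∂Y)·(Y/Q) = 0.0229737 × (18800/815.662) = 0.53.

0.53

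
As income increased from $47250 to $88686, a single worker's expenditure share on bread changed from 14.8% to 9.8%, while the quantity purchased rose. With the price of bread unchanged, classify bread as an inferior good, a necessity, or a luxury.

necessity

Quantity rises but the budget share falls as income rises, so 0 < η < 1.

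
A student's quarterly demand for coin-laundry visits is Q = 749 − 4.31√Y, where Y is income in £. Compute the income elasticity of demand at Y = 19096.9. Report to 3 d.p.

-1.941

At Y = 19096.9: Q = 153.394.
dQ/dY = -4.31/(2√Y) = -0.0155943 at this income.
η = (dQ/dY)·(Y/Q) = -0.0155943 × (19096.9/153.394) = -1.941.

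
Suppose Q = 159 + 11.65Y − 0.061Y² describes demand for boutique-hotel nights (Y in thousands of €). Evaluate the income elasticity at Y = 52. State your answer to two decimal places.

At Y = 52: Q = 599.8560.
dQ/dY = 11.65 − 0.122Y = 5.30600.
η = (dQ/dY)·(Y/Q) = 5.30600 × (52/599.8560) = 0.46.

0.46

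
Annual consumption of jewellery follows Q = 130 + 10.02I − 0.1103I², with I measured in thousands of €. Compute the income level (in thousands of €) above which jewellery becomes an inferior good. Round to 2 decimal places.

dQ/dI = 10.02 − 0.2206I.
The good is inferior where dQ/dI < 0. Setting dQ/dI = 0 gives I = 10.02 / 0.2206 = 45.42.

45.42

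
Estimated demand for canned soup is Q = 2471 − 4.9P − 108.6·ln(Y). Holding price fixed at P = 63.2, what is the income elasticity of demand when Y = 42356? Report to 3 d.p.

At P = 63.2, Y = 42356: Q = 1004.310.
Holding P constant, ∂Q/∂Y = -108.6/Y = -0.00256398.
η_Y = (∂Q/∂Y)·(Y/Q) = -0.00256398 × (42356/1004.310) = -0.108.

-0.108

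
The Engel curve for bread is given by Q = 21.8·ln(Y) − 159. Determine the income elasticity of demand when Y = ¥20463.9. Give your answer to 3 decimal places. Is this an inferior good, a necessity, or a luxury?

At Y = 20463.9: Q = 57.396.
dQ/dY = 21.8/Y = 0.00106529 at this income.
η = (dQ/dY)·(Y/Q) = 0.00106529 × (20463.9/57.396) = 0.380.
Since 0 < η < 1, the good is a necessity.

0.380 (necessity)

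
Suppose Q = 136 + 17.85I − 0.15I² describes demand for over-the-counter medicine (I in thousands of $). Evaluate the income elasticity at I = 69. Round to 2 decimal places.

-0.30

At I = 69: Q = 653.5000.
dQ/dI = 17.85 − 0.3I = -2.85000.
η = (dQ/dI)·(I/Q) = -2.85000 × (69/653.5000) = -0.30.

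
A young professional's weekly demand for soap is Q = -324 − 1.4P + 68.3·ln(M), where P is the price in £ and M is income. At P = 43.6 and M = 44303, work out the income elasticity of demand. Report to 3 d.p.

At P = 43.6, M = 44303: Q = 345.689.
Holding P constant, ∂Q/∂M = 68.3/M = 0.00154166.
η_M = (∂Q/∂M)·(M/Q) = 0.00154166 × (44303/345.689) = 0.198.

0.198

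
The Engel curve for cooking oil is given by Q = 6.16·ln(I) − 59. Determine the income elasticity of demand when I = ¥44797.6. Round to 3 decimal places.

0.883

At I = 44797.6: Q = 6.973.
dQ/dI = 6.16/I = 0.000137507 at this income.
η = (dQ/dI)·(I/Q) = 0.000137507 × (44797.6/6.973) = 0.883.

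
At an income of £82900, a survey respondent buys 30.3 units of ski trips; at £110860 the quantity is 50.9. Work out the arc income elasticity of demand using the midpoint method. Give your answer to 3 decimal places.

1.758

ΔQ = 50.9 − 30.3 = 20.6; midpoint Q̄ = (30.3 + 50.9)/2 = 40.6.
ΔI = 110860 − 82900 = 27960; midpoint Ī = (82900 + 110860)/2 = 96880.
η = (ΔQ/Q̄) ÷ (ΔI/Ī) = (20.6/40.6) ÷ (27960/96880) = 1.758.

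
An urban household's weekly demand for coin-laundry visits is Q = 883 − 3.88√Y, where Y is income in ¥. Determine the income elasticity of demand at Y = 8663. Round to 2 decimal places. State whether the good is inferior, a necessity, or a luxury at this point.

At Y = 8663: Q = 521.868.
dQ/dY = -3.88/(2√Y) = -0.0208434 at this income.
η = (dQ/dY)·(Y/Q) = -0.0208434 × (8663/521.868) = -0.35.
Since η < 0, the good is an inferior good.

-0.35 (inferior good)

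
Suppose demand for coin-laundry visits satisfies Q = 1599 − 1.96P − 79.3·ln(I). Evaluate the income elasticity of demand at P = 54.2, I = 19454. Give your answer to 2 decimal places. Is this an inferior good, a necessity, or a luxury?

At P = 54.2, I = 19454: Q = 709.616.
Holding P constant, ∂Q/∂I = -79.3/I = -0.00407628.
η_I = (∂Q/∂I)·(I/Q) = -0.00407628 × (19454/709.616) = -0.11.
Since η < 0, this is an inferior good.

-0.11 (inferior good)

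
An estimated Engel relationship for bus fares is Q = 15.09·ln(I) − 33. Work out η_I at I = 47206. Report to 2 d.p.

At I = 47206: Q = 129.403.
dQ/dI = 15.09/I = 0.000319663 at this income.
η = (dQ/dI)·(I/Q) = 0.000319663 × (47206/129.403) = 0.12.

0.12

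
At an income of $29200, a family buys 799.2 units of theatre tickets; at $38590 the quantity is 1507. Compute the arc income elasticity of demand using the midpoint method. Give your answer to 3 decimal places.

ΔQ = 1507 − 799.2 = 707.8; midpoint Q̄ = (799.2 + 1507)/2 = 1153.1.
ΔI = 38590 − 29200 = 9390; midpoint Ī = (29200 + 38590)/2 = 33895.
η = (ΔQ/Q̄) ÷ (ΔI/Ī) = (707.8/1153.1) ÷ (9390/33895) = 2.216.

2.216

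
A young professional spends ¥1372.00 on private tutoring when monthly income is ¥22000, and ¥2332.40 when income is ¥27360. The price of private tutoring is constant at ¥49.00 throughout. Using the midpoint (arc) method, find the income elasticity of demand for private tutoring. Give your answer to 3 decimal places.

2.388

With a constant price, Q₁ = 1372.00/49.00 = 28.000 and Q₂ = 2332.40/49.00 = 47.600 (equivalently, work directly with expenditure since P cancels).
Midpoint %ΔQ = (2332.40 − 1372.00)/1852.20 = 0.51852; midpoint %ΔI = (27360 − 22000)/24680 = 0.21718.
η = 0.51852 / 0.21718 = 2.388.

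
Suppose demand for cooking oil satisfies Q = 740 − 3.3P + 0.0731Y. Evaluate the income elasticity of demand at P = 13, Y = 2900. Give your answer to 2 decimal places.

0.23

At P = 13, Y = 2900: Q = 909.090.
Holding P constant, ∂Q/∂Y = 0.0731.
η_Y = (∂Q/∂Y)·(Y/Q) = 0.0731 × (2900/909.090) = 0.23.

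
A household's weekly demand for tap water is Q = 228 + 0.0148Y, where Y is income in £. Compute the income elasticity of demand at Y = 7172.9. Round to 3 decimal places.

0.318

At Y = 7172.9: Q = 334.159.
dQ/dY = 0.0148.
η = (dQ/dY)·(Y/Q) = 0.0148 × (7172.9/334.159) = 0.318.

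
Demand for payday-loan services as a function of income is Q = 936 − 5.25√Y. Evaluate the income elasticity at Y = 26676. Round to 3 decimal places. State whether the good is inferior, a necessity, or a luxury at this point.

-5.460 (inferior good)

At Y = 26676: Q = 78.529.
dQ/dY = -5.25/(2√Y) = -0.016072 at this income.
η = (dQ/dY)·(Y/Q) = -0.016072 × (26676/78.529) = -5.460.
Since η < 0, the good is an inferior good.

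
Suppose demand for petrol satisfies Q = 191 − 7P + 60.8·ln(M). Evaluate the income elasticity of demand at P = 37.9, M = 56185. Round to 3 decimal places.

At P = 37.9, M = 56185: Q = 590.633.
Holding P constant, ∂Q/∂M = 60.8/M = 0.00108214.
η_M = (∂Q/∂M)·(M/Q) = 0.00108214 × (56185/590.633) = 0.103.

0.103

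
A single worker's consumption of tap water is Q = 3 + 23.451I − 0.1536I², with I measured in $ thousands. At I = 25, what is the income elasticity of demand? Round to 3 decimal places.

At I = 25: Q = 493.2750.
dQ/dI = 23.451 − 0.3072I = 15.77100.
η = (dQ/dI)·(I/Q) = 15.77100 × (25/493.2750) = 0.799.

0.799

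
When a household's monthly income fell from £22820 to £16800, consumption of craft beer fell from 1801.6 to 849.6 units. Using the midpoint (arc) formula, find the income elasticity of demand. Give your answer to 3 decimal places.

ΔQ = 849.6 − 1801.6 = -952; midpoint Q̄ = (1801.6 + 849.6)/2 = 1325.6.
ΔI = 16800 − 22820 = -6020; midpoint Ī = (22820 + 16800)/2 = 19810.
η = (ΔQ/Q̄) ÷ (ΔI/Ī) = (-952/1325.6) ÷ (-6020/19810) = 2.363.

2.363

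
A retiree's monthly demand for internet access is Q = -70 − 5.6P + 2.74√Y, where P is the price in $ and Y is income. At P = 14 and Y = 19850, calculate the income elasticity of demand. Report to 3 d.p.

0.812

At P = 14, Y = 19850: Q = 237.639.
Holding P constant, ∂Q/∂Y = 2.74/(2√Y) = 0.0097239.
η_Y = (∂Q/∂Y)·(Y/Q) = 0.0097239 × (19850/237.639) = 0.812.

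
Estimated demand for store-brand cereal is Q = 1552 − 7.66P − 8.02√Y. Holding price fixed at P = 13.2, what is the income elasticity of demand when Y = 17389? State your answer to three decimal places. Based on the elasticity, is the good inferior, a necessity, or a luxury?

At P = 13.2, Y = 17389: Q = 393.312.
Holding P constant, ∂Q/∂Y = -8.02/(2√Y) = -0.0304093.
η_Y = (∂Q/∂Y)·(Y/Q) = -0.0304093 × (17389/393.312) = -1.344.
Since η < 0, this is an inferior good.

-1.344 (inferior good)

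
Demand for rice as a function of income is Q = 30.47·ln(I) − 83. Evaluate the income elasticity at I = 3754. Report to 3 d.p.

0.182

At I = 3754: Q = 167.786.
dQ/dI = 30.47/I = 0.00811668 at this income.
η = (dQ/dI)·(I/Q) = 0.00811668 × (3754/167.786) = 0.182.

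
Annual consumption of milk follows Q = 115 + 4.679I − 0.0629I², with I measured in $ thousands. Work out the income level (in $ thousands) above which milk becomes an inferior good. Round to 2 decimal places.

37.19

dQ/dI = 4.679 − 0.1258I.
The good is inferior where dQ/dI < 0. Setting dQ/dI = 0 gives I = 4.679 / 0.1258 = 37.19.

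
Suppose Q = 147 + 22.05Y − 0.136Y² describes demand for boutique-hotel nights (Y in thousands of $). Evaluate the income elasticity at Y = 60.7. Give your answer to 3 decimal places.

At Y = 60.7: Q = 984.3444.
dQ/dY = 22.05 − 0.272Y = 5.53960.
η = (dQ/dY)·(Y/Q) = 5.53960 × (60.7/984.3444) = 0.342.

0.342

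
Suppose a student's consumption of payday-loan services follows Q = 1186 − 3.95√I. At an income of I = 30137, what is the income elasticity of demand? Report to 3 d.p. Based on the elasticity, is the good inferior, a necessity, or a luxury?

-0.685 (inferior good)

At I = 30137: Q = 500.280.
dQ/dI = -3.95/(2√I) = -0.0113767 at this income.
η = (dQ/dI)·(I/Q) = -0.0113767 × (30137/500.280) = -0.685.
Since η < 0, the good is an inferior good.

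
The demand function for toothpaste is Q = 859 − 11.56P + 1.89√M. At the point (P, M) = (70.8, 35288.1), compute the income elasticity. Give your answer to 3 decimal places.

At P = 70.8, M = 35288.1: Q = 395.591.
Holding P constant, ∂Q/∂M = 1.89/(2√M) = 0.00503058.
η_M = (∂Q/∂M)·(M/Q) = 0.00503058 × (35288.1/395.591) = 0.449.

0.449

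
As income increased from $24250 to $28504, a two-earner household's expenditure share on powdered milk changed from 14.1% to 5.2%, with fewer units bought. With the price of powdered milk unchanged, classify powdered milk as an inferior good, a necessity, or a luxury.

inferior good

Quantity demanded falls as income rises, so η < 0.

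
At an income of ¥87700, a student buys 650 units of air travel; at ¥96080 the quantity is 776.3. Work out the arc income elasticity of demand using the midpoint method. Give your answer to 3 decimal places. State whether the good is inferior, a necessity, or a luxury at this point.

1.942 (luxury)

ΔQ = 776.3 − 650 = 126.3; midpoint Q̄ = (650 + 776.3)/2 = 713.15.
ΔI = 96080 − 87700 = 8380; midpoint Ī = (87700 + 96080)/2 = 91890.
η = (ΔQ/Q̄) ÷ (ΔI/Ī) = (126.3/713.15) ÷ (8380/91890) = 1.942.
η > 1 ⇒ luxury.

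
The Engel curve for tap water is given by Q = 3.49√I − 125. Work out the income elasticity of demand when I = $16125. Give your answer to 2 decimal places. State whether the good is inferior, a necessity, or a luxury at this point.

0.70 (necessity)

At I = 16125: Q = 318.175.
dQ/dI = 3.49/(2√I) = 0.0137419 at this income.
η = (dQ/dI)·(I/Q) = 0.0137419 × (16125/318.175) = 0.70.
Since 0 < η < 1, the good is a necessity.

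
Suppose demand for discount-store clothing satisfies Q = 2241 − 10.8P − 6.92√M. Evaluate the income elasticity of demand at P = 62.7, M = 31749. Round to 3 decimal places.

At P = 62.7, M = 31749: Q = 330.817.
Holding P constant, ∂Q/∂M = -6.92/(2√M) = -0.0194183.
η_M = (∂Q/∂M)·(M/Q) = -0.0194183 × (31749/330.817) = -1.864.

-1.864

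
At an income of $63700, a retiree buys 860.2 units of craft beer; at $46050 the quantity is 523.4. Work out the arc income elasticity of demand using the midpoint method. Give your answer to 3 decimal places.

1.514

ΔQ = 523.4 − 860.2 = -336.8; midpoint Q̄ = (860.2 + 523.4)/2 = 691.8.
ΔI = 46050 − 63700 = -17650; midpoint Ī = (63700 + 46050)/2 = 54875.
η = (ΔQ/Q̄) ÷ (ΔI/Ī) = (-336.8/691.8) ÷ (-17650/54875) = 1.514.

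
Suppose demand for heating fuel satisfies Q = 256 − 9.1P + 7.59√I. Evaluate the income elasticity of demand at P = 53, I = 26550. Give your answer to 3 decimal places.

0.612

At P = 53, I = 26550: Q = 1010.428.
Holding P constant, ∂Q/∂I = 7.59/(2√I) = 0.0232905.
η_I = (∂Q/∂I)·(I/Q) = 0.0232905 × (26550/1010.428) = 0.612.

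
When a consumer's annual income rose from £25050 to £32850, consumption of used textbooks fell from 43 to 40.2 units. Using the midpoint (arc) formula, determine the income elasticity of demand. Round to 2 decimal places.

-0.25

ΔQ = 40.2 − 43 = -2.8; midpoint Q̄ = (43 + 40.2)/2 = 41.6.
ΔI = 32850 − 25050 = 7800; midpoint Ī = (25050 + 32850)/2 = 28950.
η = (ΔQ/Q̄) ÷ (ΔI/Ī) = (-2.8/41.6) ÷ (7800/28950) = -0.25.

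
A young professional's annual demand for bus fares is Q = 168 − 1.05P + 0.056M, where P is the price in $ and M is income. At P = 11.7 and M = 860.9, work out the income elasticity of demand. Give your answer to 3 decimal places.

0.236

At P = 11.7, M = 860.9: Q = 203.925.
Holding P constant, ∂Q/∂M = 0.056.
η_M = (∂Q/∂M)·(M/Q) = 0.056 × (860.9/203.925) = 0.236.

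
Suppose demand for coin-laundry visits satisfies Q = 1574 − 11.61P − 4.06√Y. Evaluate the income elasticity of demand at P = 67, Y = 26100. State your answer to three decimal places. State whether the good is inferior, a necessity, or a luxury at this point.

-2.339 (inferior good)

At P = 67, Y = 26100: Q = 140.217.
Holding P constant, ∂Q/∂Y = -4.06/(2√Y) = -0.0125654.
η_Y = (∂Q/∂Y)·(Y/Q) = -0.0125654 × (26100/140.217) = -2.339.
Since η < 0, this is an inferior good.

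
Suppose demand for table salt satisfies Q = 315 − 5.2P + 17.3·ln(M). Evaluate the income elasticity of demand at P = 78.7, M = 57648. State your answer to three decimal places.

0.181

At P = 78.7, M = 57648: Q = 95.405.
Holding P constant, ∂Q/∂M = 17.3/M = 0.000300097.
η_M = (∂Q/∂M)·(M/Q) = 0.000300097 × (57648/95.405) = 0.181.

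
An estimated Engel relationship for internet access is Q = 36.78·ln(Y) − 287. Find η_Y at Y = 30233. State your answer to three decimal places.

At Y = 30233: Q = 92.448.
dQ/dY = 36.78/Y = 0.00121655 at this income.
η = (dQ/dY)·(Y/Q) = 0.00121655 × (30233/92.448) = 0.398.

0.398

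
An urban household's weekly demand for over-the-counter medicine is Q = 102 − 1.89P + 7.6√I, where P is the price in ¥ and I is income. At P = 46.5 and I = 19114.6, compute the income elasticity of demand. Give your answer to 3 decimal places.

At P = 46.5, I = 19114.6: Q = 1064.857.
Holding P constant, ∂Q/∂I = 7.6/(2√I) = 0.0274853.
η_I = (∂Q/∂I)·(I/Q) = 0.0274853 × (19114.6/1064.857) = 0.493.

0.493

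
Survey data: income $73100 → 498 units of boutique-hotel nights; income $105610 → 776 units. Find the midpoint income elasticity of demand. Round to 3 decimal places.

1.200

ΔQ = 776 − 498 = 278; midpoint Q̄ = (498 + 776)/2 = 637.
ΔI = 105610 − 73100 = 32510; midpoint Ī = (73100 + 105610)/2 = 89355.
η = (ΔQ/Q̄) ÷ (ΔI/Ī) = (278/637) ÷ (32510/89355) = 1.200.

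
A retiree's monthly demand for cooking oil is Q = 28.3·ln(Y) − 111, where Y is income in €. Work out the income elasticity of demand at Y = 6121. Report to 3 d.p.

At Y = 6121: Q = 135.761.
dQ/dY = 28.3/Y = 0.00462343 at this income.
η = (dQ/dY)·(Y/Q) = 0.00462343 × (6121/135.761) = 0.208.

0.208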